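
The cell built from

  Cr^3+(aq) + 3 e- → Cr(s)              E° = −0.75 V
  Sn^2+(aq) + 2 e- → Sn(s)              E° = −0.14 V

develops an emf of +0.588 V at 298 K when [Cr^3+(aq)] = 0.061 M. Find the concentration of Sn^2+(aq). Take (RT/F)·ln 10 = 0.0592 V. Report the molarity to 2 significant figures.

0.028 M

The Sn²⁺/Sn couple has the larger reduction potential, so it is the cathode: E°cell = −0.14 − (−0.75) = +0.61 V and n = 6.
Since E = E° − (0.0592/n)·log Q, log Q = n(E° − E)/0.0592 = 2.230.
Balancing electrons gives 3 Sn^2+(aq) + 2 Cr(s) → 3 Sn(s) + 2 Cr^3+(aq); thus Q = [Cr^3+(aq)]^2 / [Sn^2+(aq)]^3.
Solving for the unknown gives log [Sn^2+(aq)] = −1.553, so [Sn^2+(aq)] ≈ 0.028 M.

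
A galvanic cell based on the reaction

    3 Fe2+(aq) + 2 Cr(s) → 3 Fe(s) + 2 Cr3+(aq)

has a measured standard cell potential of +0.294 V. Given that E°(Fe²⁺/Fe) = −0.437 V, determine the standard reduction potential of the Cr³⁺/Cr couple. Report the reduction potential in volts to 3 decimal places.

−0.731 V

In the reaction as written the Fe²⁺/Fe couple is reduced (cathode) and Cr³⁺/Cr is oxidized (anode), so E°cell = E°(Fe²⁺/Fe) − E°(Cr³⁺/Cr).
E°(Cr³⁺/Cr) = E°(cathode) − E°cell = −0.437 − (+0.294) = −0.731 V.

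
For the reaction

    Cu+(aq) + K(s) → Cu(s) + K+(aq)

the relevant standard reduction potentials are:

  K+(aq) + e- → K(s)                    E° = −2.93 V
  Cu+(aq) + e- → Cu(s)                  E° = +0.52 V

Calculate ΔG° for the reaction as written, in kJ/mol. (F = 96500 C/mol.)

In the reaction as written Cu+(aq) is reduced, so the Cu⁺/Cu couple is the cathode and K⁺/K is the anode.
E°cell = +0.52 − (−2.93) = +3.45 V; balancing electrons gives n = 1.
ΔG° = −nFE°cell = −(1)(96500)(+3.45) J/mol = −333 kJ/mol.

−333 kJ/mol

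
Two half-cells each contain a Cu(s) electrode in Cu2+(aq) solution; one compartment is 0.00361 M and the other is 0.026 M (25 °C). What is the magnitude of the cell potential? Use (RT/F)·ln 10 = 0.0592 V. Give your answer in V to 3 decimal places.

For a concentration cell E°cell = 0, since both electrodes use the same couple.
The compartment with the higher Cu2+(aq) concentration (0.026 M) acts as the cathode; ions are reduced there and produced at the dilute (0.00361 M) anode.
With n = 2, Ecell = −(0.0592/2)·log([dilute]/[conc]) = −(0.0592/2)·log(0.00361/0.026) = +0.025 V.

0.025 V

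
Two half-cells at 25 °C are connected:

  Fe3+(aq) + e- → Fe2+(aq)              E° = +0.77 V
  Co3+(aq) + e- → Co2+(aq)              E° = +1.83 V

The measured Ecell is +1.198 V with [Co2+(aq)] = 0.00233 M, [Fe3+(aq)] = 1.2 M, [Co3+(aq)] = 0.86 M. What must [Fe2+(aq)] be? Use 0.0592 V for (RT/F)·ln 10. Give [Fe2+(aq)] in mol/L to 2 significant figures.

0.70 M

The Co³⁺/Co²⁺ couple has the larger reduction potential, so it is the cathode: E°cell = +1.83 − (+0.77) = +1.06 V and n = 1.
Since E = E° − (0.0592/n)·log Q, log Q = n(E° − E)/0.0592 = −2.331.
Balancing electrons gives Co3+(aq) + Fe2+(aq) → Co2+(aq) + Fe3+(aq); thus Q = ([Co2+(aq)]·[Fe3+(aq)]) / ([Co3+(aq)]·[Fe2+(aq)]).
Solving for the unknown gives log [Fe2+(aq)] = −0.157, so [Fe2+(aq)] ≈ 0.70 M.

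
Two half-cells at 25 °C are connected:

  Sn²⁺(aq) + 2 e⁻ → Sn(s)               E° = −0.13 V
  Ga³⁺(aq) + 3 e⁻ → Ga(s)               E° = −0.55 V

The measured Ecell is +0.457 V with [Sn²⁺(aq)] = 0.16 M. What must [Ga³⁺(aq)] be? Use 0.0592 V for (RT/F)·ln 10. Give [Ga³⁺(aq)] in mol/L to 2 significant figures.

The Sn²⁺/Sn couple has the larger reduction potential, so it is the cathode: E°cell = −0.13 − (−0.55) = +0.42 V and n = 6.
From the Nernst equation, log Q = n(E° − E)/0.0592 = 6·(+0.42 − (+0.457))/0.0592 = −3.750.
For 3 Sn²⁺(aq) + 2 Ga(s) → 3 Sn(s) + 2 Ga³⁺(aq), the reaction quotient is Q = [Ga³⁺(aq)]^2 / [Sn²⁺(aq)]^3.
Isolating [Ga³⁺(aq)] in Q = 10^{−3.750} yields log [Ga³⁺(aq)] = −3.069, i.e. 0.00085 M.

0.00085 M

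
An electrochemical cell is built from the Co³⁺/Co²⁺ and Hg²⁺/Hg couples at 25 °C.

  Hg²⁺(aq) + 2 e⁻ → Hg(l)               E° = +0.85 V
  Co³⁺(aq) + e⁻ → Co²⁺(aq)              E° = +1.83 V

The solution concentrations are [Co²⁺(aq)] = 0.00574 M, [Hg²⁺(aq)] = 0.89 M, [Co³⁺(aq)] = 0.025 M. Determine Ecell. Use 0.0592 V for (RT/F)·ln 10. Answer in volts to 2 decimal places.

Since E°(Co³⁺/Co²⁺) > E°(Hg²⁺/Hg), Co³⁺/Co²⁺ serves as the cathode.
E°cell = +1.83 − (+0.85) = +0.98 V, with n = 2 electrons transferred.
The balanced reaction is 2 Co³⁺(aq) + Hg(l) → 2 Co²⁺(aq) + Hg²⁺(aq), so Q = ([Co²⁺(aq)]^2·[Hg²⁺(aq)]) / [Co³⁺(aq)]^2 = 0.0469 and log Q = −1.329.
Applying E = E° − (RT ln10/nF)·log Q gives +0.98 − (0.0592/2)(−1.329) = +1.02 V.

+1.02 V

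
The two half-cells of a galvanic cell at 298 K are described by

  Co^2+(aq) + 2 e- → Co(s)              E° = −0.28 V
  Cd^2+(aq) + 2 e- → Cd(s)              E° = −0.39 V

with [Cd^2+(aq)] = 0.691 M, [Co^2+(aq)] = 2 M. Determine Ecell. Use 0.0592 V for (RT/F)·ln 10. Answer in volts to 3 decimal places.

The Co²⁺/Co couple has the more positive E°, so it is the cathode; Cd²⁺/Cd is the anode.
E°cell = −0.28 − (−0.39) = +0.11 V, with n = 2 electrons transferred.
The balanced reaction is Co^2+(aq) + Cd(s) → Co(s) + Cd^2+(aq), so Q = [Cd^2+(aq)] / [Co^2+(aq)] = 0.345 and log Q = −0.462.
E = E° − (0.0592/n)·log Q = +0.11 − (0.0592/2)(−0.462) = +0.124 V.

+0.124 V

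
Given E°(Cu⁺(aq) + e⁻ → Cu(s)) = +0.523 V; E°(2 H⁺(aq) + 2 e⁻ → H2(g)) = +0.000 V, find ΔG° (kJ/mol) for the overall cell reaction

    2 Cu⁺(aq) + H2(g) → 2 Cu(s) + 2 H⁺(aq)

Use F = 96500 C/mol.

−101 kJ/mol

In the reaction as written Cu⁺(aq) is reduced, so the Cu⁺/Cu couple is the cathode and 2H⁺/H₂ is the anode.
E°cell = +0.523 − (+0.000) = +0.523 V; balancing electrons gives n = 2.
ΔG° = −nFE°cell = −(2)(96500)(+0.523) J/mol = −101 kJ/mol.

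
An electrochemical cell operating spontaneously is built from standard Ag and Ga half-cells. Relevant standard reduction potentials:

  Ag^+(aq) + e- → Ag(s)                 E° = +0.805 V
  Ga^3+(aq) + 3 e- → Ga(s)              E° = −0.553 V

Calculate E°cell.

The Ag⁺/Ag couple has the higher E°, so Ag ion is reduced (cathode) and Ga is oxidized (anode).
E°cell = E°(cathode) − E°(anode) = +0.805 − (−0.553) = +1.358 V.

+1.358 V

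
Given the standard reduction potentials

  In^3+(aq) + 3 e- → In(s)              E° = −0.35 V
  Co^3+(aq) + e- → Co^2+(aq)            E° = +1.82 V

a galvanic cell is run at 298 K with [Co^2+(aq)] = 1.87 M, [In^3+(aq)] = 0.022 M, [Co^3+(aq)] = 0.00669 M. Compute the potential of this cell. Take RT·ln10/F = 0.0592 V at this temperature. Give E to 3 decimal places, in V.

Co³⁺/Co²⁺ is reduced (cathode, E° = +1.82 V) and In³⁺/In is oxidized (anode).
The standard potential is +1.82 − (−0.35) = +2.17 V and the balanced reaction transfers n = 3 electrons.
Balancing gives 3 Co^3+(aq) + In(s) → 3 Co^2+(aq) + In^3+(aq); hence Q = ([Co^2+(aq)]^3·[In^3+(aq)]) / [Co^3+(aq)]^3 = 4.8×10^5 (log Q = 5.682).
E = E° − (0.0592/n)·log Q = +2.17 − (0.0592/3)(5.682) = +2.058 V.

+2.058 V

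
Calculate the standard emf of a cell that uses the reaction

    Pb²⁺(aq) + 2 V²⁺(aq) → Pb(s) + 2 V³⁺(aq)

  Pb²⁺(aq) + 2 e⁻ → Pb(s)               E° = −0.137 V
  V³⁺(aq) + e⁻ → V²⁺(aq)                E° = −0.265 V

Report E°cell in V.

Pb²⁺(aq) gains electrons, so the Pb²⁺/Pb couple is the cathode; the V³⁺/V²⁺ couple is the anode.
E°cell = E°(cathode) − E°(anode) = −0.137 − (−0.265) = +0.128 V.

+0.128 V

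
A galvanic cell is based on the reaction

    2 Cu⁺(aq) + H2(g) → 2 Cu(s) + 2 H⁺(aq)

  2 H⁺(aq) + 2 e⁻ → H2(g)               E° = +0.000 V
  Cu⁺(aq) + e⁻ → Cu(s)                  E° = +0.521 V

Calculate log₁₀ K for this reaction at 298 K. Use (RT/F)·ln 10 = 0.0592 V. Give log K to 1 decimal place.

The Cu⁺/Cu couple is reduced (cathode); E°cell = +0.521 − (+0.000) = +0.521 V with n = 2.
At equilibrium E = 0, so log K = nE°cell / 0.0592 = (2)(+0.521) / 0.0592 = 17.6.

log K = 17.6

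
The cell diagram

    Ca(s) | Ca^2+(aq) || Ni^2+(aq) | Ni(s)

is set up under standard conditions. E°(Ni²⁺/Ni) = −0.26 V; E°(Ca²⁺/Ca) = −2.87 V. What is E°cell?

+2.61 V

By convention the left-hand electrode in cell notation is the anode (oxidation) and the right-hand electrode is the cathode (reduction).
E°cell = E°(right) − E°(left) = −0.26 − (−2.87) = +2.61 V.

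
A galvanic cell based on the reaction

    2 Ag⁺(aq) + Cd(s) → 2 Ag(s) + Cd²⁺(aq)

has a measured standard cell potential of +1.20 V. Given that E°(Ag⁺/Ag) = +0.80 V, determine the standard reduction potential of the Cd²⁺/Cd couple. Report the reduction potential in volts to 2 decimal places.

−0.40 V

In the reaction as written the Ag⁺/Ag couple is reduced (cathode) and Cd²⁺/Cd is oxidized (anode), so E°cell = E°(Ag⁺/Ag) − E°(Cd²⁺/Cd).
E°(Cd²⁺/Cd) = E°(cathode) − E°cell = +0.80 − (+1.20) = −0.40 V.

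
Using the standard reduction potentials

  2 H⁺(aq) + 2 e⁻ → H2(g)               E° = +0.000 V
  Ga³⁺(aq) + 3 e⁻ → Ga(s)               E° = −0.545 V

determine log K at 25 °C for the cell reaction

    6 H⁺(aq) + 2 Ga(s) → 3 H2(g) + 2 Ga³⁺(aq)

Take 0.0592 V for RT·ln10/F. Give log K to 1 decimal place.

log K = 55.2

The 2H⁺/H₂ couple is reduced (cathode); E°cell = +0.000 − (−0.545) = +0.545 V with n = 6.
At equilibrium E = 0, so log K = nE°cell / 0.0592 = (6)(+0.545) / 0.0592 = 55.2.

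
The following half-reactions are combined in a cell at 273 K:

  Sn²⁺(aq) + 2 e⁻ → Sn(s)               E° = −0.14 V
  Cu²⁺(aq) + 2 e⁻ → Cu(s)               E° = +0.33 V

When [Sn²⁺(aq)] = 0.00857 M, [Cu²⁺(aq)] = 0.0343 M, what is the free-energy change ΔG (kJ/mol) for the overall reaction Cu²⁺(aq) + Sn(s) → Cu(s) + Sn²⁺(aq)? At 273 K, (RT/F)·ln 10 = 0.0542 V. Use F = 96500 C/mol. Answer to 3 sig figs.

E°cell = +0.33 − (−0.14) = +0.47 V; the balanced reaction transfers n = 2 electrons.
Q = [Sn²⁺(aq)] / [Cu²⁺(aq)] = 0.25, so log Q = −0.602 and E = +0.47 − (0.0542/2)(−0.602) = +0.4863 V.
ΔG = −nFE = −(2)(96500)(+0.4863) J/mol = −93.9 kJ/mol.

−93.9 kJ/mol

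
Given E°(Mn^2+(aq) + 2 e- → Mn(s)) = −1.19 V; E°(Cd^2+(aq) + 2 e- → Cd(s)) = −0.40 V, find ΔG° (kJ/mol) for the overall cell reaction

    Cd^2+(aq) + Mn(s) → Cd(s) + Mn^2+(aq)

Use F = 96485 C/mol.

In the reaction as written Cd^2+(aq) is reduced, so the Cd²⁺/Cd couple is the cathode and Mn²⁺/Mn is the anode.
E°cell = −0.40 − (−1.19) = +0.79 V; balancing electrons gives n = 2.
ΔG° = −nFE°cell = −(2)(96485)(+0.79) J/mol = −152 kJ/mol.

−152 kJ/mol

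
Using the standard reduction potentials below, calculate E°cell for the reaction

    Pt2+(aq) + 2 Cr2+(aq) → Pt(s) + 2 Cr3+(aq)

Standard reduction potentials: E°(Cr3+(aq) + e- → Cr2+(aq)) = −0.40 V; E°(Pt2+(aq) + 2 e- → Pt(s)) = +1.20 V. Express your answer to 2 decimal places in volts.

+1.60 V

Pt2+(aq) gains electrons, so the Pt²⁺/Pt couple is the cathode; the Cr³⁺/Cr²⁺ couple is the anode.
E°cell = E°(cathode) − E°(anode) = +1.20 − (−0.40) = +1.60 V.
The positive value indicates the reaction is spontaneous as written.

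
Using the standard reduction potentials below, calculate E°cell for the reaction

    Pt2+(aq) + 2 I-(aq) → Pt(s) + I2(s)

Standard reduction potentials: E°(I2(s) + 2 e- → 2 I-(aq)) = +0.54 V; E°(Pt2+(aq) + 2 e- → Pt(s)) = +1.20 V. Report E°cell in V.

Pt2+(aq) gains electrons, so the Pt²⁺/Pt couple is the cathode; the I₂/I⁻ couple is the anode.
E°cell = E°(cathode) − E°(anode) = +1.20 − (+0.54) = +0.66 V.

+0.66 V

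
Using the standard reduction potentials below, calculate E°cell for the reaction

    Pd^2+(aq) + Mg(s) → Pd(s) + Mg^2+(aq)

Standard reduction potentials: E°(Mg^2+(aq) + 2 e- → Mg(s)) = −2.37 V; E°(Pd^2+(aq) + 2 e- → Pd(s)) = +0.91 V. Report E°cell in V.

+3.28 V

In the reaction as written, Pd^2+(aq) is reduced (cathode) and Mg^2+(aq) is produced by oxidation at the anode.
E°cell = E°(cathode) − E°(anode) = +0.91 − (−2.37) = +3.28 V.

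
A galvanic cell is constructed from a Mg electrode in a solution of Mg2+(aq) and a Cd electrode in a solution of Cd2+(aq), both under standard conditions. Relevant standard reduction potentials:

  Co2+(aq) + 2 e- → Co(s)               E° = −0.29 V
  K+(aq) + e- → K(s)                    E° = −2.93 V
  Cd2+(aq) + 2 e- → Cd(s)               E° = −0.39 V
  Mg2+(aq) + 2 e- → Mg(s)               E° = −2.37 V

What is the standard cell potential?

+1.98 V

Of the two couples in this cell, the one with the more positive reduction potential is reduced at the cathode: here that is Cd²⁺/Cd (−0.39 V); Mg²⁺/Mg (−2.37 V) is the anode.
E°cell = E°(cathode) − E°(anode) = −0.39 − (−2.37) = +1.98 V.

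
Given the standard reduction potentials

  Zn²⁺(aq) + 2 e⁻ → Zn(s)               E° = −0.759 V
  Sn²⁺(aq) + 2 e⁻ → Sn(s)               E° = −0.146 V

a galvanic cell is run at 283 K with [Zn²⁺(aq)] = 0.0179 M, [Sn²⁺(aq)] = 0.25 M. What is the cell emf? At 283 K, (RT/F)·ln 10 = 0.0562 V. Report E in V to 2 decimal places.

+0.65 V

Since E°(Sn²⁺/Sn) > E°(Zn²⁺/Zn), Sn²⁺/Sn serves as the cathode.
The standard potential is −0.146 − (−0.759) = +0.613 V and the balanced reaction transfers n = 2 electrons.
Balancing gives Sn²⁺(aq) + Zn(s) → Sn(s) + Zn²⁺(aq); hence Q = [Zn²⁺(aq)] / [Sn²⁺(aq)] = 0.0716 (log Q = −1.145).
Applying E = E° − (RT ln10/nF)·log Q gives +0.613 − (0.0562/2)(−1.145) = +0.65 V.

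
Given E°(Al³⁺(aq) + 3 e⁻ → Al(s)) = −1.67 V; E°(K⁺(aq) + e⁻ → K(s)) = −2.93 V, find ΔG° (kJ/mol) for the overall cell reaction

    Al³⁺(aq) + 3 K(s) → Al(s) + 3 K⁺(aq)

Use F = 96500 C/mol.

−365 kJ/mol

In the reaction as written Al³⁺(aq) is reduced, so the Al³⁺/Al couple is the cathode and K⁺/K is the anode.
E°cell = −1.67 − (−2.93) = +1.26 V; balancing electrons gives n = 3.
ΔG° = −nFE°cell = −(3)(96500)(+1.26) J/mol = −365 kJ/mol.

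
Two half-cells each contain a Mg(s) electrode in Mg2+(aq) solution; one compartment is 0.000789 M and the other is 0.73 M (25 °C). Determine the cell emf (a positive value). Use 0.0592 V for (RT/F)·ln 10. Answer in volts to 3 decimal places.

For a concentration cell E°cell = 0, since both electrodes use the same couple.
The compartment with the higher Mg2+(aq) concentration (0.73 M) acts as the cathode; ions are reduced there and produced at the dilute (0.000789 M) anode.
With n = 2, Ecell = −(0.0592/2)·log([dilute]/[conc]) = −(0.0592/2)·log(0.000789/0.73) = +0.088 V.

0.088 V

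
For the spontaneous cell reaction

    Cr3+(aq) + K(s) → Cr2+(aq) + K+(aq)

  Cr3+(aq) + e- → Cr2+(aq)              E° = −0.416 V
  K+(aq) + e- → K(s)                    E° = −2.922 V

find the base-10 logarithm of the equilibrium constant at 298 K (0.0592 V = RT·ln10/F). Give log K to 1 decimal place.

log K = 42.3

The Cr³⁺/Cr²⁺ couple is reduced (cathode); E°cell = −0.416 − (−2.922) = +2.506 V with n = 1.
At equilibrium E = 0, so log K = nE°cell / 0.0592 = (1)(+2.506) / 0.0592 = 42.3.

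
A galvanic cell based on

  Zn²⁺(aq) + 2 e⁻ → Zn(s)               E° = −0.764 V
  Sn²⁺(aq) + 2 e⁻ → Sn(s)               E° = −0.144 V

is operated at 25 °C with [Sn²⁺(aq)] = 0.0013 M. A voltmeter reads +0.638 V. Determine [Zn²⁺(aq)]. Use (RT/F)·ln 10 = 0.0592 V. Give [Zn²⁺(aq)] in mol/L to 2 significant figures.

0.00032 M

With Sn²⁺/Sn at the cathode and Zn²⁺/Zn at the anode, E°cell = −0.144 − (−0.764) = +0.620 V (n = 2).
Since E = E° − (0.0592/n)·log Q, log Q = n(E° − E)/0.0592 = −0.608.
The balanced reaction is Sn²⁺(aq) + Zn(s) → Sn(s) + Zn²⁺(aq), so Q = [Zn²⁺(aq)] / [Sn²⁺(aq)].
Solving for the unknown gives log [Zn²⁺(aq)] = −3.494, so [Zn²⁺(aq)] ≈ 0.00032 M.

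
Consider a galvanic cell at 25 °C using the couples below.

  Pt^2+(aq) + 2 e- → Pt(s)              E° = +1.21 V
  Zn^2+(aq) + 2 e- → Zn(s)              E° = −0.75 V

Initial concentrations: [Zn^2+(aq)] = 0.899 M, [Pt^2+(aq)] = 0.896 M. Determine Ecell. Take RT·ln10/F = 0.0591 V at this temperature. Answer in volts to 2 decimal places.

The Pt²⁺/Pt couple has the more positive E°, so it is the cathode; Zn²⁺/Zn is the anode.
E°cell = +1.21 − (−0.75) = +1.96 V, with n = 2 electrons transferred.
The balanced reaction is Pt^2+(aq) + Zn(s) → Pt(s) + Zn^2+(aq), so Q = [Zn^2+(aq)] / [Pt^2+(aq)] = 1 and log Q = 0.001.
By the Nernst equation, E = +1.96 − (0.0591/2)·(0.001) = +1.96 V.

+1.96 V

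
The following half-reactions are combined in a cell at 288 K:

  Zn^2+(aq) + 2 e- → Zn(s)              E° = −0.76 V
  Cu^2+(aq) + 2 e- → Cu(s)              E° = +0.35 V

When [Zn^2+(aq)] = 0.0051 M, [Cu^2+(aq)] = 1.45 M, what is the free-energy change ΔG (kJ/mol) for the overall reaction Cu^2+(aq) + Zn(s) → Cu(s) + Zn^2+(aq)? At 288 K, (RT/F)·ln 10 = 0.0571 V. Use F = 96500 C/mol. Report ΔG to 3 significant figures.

E°cell = +0.35 − (−0.76) = +1.11 V; the balanced reaction transfers n = 2 electrons.
The reaction quotient is [Zn^2+(aq)] / [Cu^2+(aq)] = 0.00352; by Nernst, E = +1.11 − (0.0571/2)(−2.454) = +1.1801 V.
ΔG = −nFE = −(2)(96500)(+1.1801) J/mol = −228 kJ/mol.

−228 kJ/mol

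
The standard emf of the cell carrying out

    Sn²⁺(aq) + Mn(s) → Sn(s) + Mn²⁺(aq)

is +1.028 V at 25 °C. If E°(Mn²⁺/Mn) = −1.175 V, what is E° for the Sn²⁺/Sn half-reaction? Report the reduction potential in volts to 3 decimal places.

−0.147 V

In the reaction as written the Sn²⁺/Sn couple is reduced (cathode) and Mn²⁺/Mn is oxidized (anode), so E°cell = E°(Sn²⁺/Sn) − E°(Mn²⁺/Mn).
E°(Sn²⁺/Sn) = E°cell + E°(anode) = +1.028 + (−1.175) = −0.147 V.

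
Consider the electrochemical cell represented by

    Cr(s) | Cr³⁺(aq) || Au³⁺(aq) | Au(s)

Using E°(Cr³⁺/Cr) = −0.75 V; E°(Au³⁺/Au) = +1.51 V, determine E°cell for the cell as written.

+2.26 V

By convention the left-hand electrode in cell notation is the anode (oxidation) and the right-hand electrode is the cathode (reduction).
E°cell = E°(right) − E°(left) = +1.51 − (−0.75) = +2.26 V.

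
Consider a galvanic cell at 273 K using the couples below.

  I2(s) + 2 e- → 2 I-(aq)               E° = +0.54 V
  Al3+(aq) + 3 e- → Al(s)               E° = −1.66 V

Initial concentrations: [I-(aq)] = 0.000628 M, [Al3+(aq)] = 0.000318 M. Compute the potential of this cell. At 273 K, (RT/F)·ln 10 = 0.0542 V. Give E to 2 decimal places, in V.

+2.44 V

I₂/I⁻ is reduced (cathode, E° = +0.54 V) and Al³⁺/Al is oxidized (anode).
E°cell = E°cat − E°an = +0.54 − (−1.66) = +2.20 V; n = 6.
For the overall reaction 3 I2(s) + 2 Al(s) → 6 I-(aq) + 2 Al3+(aq), Q = [I-(aq)]^6·[Al3+(aq)]^2 = 6.2×10^−27, giving log Q = −26.207.
E = E° − (0.0542/n)·log Q = +2.20 − (0.0542/6)(−26.207) = +2.44 V.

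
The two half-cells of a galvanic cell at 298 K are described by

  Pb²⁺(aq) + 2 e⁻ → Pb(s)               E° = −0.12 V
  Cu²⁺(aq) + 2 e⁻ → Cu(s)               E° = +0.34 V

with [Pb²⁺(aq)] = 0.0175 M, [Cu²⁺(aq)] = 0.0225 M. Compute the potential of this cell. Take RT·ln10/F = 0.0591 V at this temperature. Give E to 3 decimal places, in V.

Since E°(Cu²⁺/Cu) > E°(Pb²⁺/Pb), Cu²⁺/Cu serves as the cathode.
E°cell = E°cat − E°an = +0.34 − (−0.12) = +0.46 V; n = 2.
For the overall reaction Cu²⁺(aq) + Pb(s) → Cu(s) + Pb²⁺(aq), Q = [Pb²⁺(aq)] / [Cu²⁺(aq)] = 0.778, giving log Q = −0.109.
Applying E = E° − (RT ln10/nF)·log Q gives +0.46 − (0.0591/2)(−0.109) = +0.463 V.

+0.463 V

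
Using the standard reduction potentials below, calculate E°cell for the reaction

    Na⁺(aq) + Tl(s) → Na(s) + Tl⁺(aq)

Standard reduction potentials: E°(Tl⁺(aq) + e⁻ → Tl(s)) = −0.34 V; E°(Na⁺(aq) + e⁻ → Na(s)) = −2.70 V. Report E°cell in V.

−2.36 V

In the reaction as written, Na⁺(aq) is reduced (cathode) and Tl⁺(aq) is produced by oxidation at the anode.
E°cell = E°(cathode) − E°(anode) = −2.70 − (−0.34) = −2.36 V.
The negative E°cell means the reaction is non-spontaneous in the direction written.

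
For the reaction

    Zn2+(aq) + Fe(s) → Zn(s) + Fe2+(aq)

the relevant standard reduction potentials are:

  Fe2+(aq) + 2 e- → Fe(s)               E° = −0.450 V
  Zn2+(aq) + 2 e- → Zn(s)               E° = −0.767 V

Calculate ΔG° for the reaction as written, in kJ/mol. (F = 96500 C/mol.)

In the reaction as written Zn2+(aq) is reduced, so the Zn²⁺/Zn couple is the cathode and Fe²⁺/Fe is the anode.
E°cell = −0.767 − (−0.450) = −0.317 V; balancing electrons gives n = 2.
ΔG° = −nFE°cell = −(2)(96500)(−0.317) J/mol = +61.2 kJ/mol.

+61.2 kJ/mol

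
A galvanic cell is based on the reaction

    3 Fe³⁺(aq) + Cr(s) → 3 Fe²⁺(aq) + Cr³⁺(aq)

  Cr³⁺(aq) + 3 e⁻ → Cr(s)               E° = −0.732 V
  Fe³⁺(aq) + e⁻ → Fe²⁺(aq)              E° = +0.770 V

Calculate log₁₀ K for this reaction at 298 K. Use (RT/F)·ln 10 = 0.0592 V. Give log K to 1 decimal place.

log K = 76.1

The Fe³⁺/Fe²⁺ couple is reduced (cathode); E°cell = +0.770 − (−0.732) = +1.502 V with n = 3.
At equilibrium E = 0, so log K = nE°cell / 0.0592 = (3)(+1.502) / 0.0592 = 76.1.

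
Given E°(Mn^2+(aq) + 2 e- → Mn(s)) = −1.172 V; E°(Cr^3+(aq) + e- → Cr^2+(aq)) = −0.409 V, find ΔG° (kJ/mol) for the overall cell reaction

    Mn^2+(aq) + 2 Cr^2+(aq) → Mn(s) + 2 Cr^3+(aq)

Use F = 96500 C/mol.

+147 kJ/mol

In the reaction as written Mn^2+(aq) is reduced, so the Mn²⁺/Mn couple is the cathode and Cr³⁺/Cr²⁺ is the anode.
E°cell = −1.172 − (−0.409) = −0.763 V; balancing electrons gives n = 2.
ΔG° = −nFE°cell = −(2)(96500)(−0.763) J/mol = +147 kJ/mol.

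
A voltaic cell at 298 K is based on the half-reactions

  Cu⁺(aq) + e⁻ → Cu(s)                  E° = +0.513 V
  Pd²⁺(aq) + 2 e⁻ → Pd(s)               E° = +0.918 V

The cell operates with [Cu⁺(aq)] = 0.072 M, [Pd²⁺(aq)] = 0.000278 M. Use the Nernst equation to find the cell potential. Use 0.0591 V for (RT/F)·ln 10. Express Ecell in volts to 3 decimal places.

Since E°(Pd²⁺/Pd) > E°(Cu⁺/Cu), Pd²⁺/Pd serves as the cathode.
E°cell = +0.918 − (+0.513) = +0.405 V, with n = 2 electrons transferred.
The balanced reaction is Pd²⁺(aq) + 2 Cu(s) → Pd(s) + 2 Cu⁺(aq), so Q = [Cu⁺(aq)]^2 / [Pd²⁺(aq)] = 18.6 and log Q = 1.271.
Applying E = E° − (RT ln10/nF)·log Q gives +0.405 − (0.0591/2)(1.271) = +0.367 V.

+0.367 V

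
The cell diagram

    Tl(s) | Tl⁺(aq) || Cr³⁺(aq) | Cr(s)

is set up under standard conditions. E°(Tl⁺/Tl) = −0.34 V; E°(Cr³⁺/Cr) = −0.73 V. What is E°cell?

By convention the left-hand electrode in cell notation is the anode (oxidation) and the right-hand electrode is the cathode (reduction).
E°cell = E°(right) − E°(left) = −0.73 − (−0.34) = −0.39 V.
The negative sign shows that, as written, the cell would require an external voltage to drive the reaction.

−0.39 V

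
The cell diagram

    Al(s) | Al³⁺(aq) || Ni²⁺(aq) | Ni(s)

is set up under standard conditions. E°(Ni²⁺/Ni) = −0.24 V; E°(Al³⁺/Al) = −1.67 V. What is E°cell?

+1.43 V

By convention the left-hand electrode in cell notation is the anode (oxidation) and the right-hand electrode is the cathode (reduction).
E°cell = E°(right) − E°(left) = −0.24 − (−1.67) = +1.43 V.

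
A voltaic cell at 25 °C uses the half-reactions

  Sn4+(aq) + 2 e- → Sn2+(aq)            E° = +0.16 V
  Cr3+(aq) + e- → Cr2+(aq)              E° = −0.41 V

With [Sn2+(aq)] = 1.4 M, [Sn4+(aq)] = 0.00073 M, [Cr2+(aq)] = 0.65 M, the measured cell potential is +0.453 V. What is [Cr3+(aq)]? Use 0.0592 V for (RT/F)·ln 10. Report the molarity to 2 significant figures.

1.4 M

With Sn⁴⁺/Sn²⁺ at the cathode and Cr³⁺/Cr²⁺ at the anode, E°cell = +0.16 − (−0.41) = +0.57 V (n = 2).
Since E = E° − (0.0592/n)·log Q, log Q = n(E° − E)/0.0592 = 3.953.
The balanced reaction is Sn4+(aq) + 2 Cr2+(aq) → Sn2+(aq) + 2 Cr3+(aq), so Q = ([Sn2+(aq)]·[Cr3+(aq)]^2) / ([Sn4+(aq)]·[Cr2+(aq)]^2).
Isolating [Cr3+(aq)] in Q = 10^{3.953} yields log [Cr3+(aq)] = 0.148, i.e. 1.4 M.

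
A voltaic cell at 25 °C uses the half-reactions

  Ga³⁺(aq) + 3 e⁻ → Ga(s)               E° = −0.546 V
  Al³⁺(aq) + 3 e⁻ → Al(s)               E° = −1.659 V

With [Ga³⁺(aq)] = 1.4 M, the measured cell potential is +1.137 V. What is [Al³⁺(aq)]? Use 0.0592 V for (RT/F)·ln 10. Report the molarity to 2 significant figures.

0.085 M

The Ga³⁺/Ga couple has the larger reduction potential, so it is the cathode: E°cell = −0.546 − (−1.659) = +1.113 V and n = 3.
Rearranging E = E° − (0.0592/n)·log Q gives log Q = 3(+1.113 − (+1.137))/0.0592 = −1.216.
Balancing electrons gives Ga³⁺(aq) + Al(s) → Ga(s) + Al³⁺(aq); thus Q = [Al³⁺(aq)] / [Ga³⁺(aq)].
Isolating [Al³⁺(aq)] in Q = 10^{−1.216} yields log [Al³⁺(aq)] = −1.070, i.e. 0.085 M.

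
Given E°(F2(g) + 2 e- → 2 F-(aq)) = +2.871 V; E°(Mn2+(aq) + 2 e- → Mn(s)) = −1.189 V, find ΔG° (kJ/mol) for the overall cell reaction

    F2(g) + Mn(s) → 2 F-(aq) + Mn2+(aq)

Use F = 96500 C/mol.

−784 kJ/mol

In the reaction as written F2(g) is reduced, so the F₂/F⁻ couple is the cathode and Mn²⁺/Mn is the anode.
E°cell = +2.871 − (−1.189) = +4.060 V; balancing electrons gives n = 2.
ΔG° = −nFE°cell = −(2)(96500)(+4.060) J/mol = −784 kJ/mol.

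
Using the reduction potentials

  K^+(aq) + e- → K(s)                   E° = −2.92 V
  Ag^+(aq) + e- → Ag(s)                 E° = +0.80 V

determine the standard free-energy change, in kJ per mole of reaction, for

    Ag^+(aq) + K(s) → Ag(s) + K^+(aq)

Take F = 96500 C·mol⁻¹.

In the reaction as written Ag^+(aq) is reduced, so the Ag⁺/Ag couple is the cathode and K⁺/K is the anode.
E°cell = +0.80 − (−2.92) = +3.72 V; balancing electrons gives n = 1.
ΔG° = −nFE°cell = −(1)(96500)(+3.72) J/mol = −359 kJ/mol.

−359 kJ/mol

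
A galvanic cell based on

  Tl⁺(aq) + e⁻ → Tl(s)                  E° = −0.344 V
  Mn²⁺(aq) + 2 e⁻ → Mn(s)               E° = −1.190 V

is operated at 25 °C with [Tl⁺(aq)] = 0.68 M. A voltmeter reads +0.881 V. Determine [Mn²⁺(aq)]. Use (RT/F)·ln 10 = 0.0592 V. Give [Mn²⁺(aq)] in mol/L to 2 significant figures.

Tl⁺/Tl is the cathode (higher E°); E°cell = −0.344 − (−1.190) = +0.846 V with n = 2.
Since E = E° − (0.0592/n)·log Q, log Q = n(E° − E)/0.0592 = −1.182.
For 2 Tl⁺(aq) + Mn(s) → 2 Tl(s) + Mn²⁺(aq), the reaction quotient is Q = [Mn²⁺(aq)] / [Tl⁺(aq)]^2.
Solving for the unknown gives log [Mn²⁺(aq)] = −1.517, so [Mn²⁺(aq)] ≈ 0.030 M.

0.030 M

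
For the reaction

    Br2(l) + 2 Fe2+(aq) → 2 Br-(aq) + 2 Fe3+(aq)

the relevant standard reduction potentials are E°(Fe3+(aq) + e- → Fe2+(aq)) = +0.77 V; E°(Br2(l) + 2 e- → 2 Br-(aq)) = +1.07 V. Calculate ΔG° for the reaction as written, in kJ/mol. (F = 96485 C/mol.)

In the reaction as written Br2(l) is reduced, so the Br₂/Br⁻ couple is the cathode and Fe³⁺/Fe²⁺ is the anode.
E°cell = +1.07 − (+0.77) = +0.30 V; balancing electrons gives n = 2.
ΔG° = −nFE°cell = −(2)(96485)(+0.30) J/mol = −57.9 kJ/mol.

−57.9 kJ/mol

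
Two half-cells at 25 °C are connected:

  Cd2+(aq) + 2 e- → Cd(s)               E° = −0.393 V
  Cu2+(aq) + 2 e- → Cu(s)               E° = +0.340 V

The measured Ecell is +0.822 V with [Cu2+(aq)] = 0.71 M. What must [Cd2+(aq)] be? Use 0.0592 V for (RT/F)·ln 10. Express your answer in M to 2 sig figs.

0.00070 M

The Cu²⁺/Cu couple has the larger reduction potential, so it is the cathode: E°cell = +0.340 − (−0.393) = +0.733 V and n = 2.
Since E = E° − (0.0592/n)·log Q, log Q = n(E° − E)/0.0592 = −3.007.
For Cu2+(aq) + Cd(s) → Cu(s) + Cd2+(aq), the reaction quotient is Q = [Cd2+(aq)] / [Cu2+(aq)].
Solving for the unknown gives log [Cd2+(aq)] = −3.156, so [Cd2+(aq)] ≈ 0.00070 M.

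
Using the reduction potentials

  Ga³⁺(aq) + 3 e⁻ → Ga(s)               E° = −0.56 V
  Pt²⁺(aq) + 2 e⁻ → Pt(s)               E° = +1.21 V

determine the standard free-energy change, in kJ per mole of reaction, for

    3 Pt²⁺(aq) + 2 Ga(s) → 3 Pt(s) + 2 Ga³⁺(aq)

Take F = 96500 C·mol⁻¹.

−1025 kJ/mol

In the reaction as written Pt²⁺(aq) is reduced, so the Pt²⁺/Pt couple is the cathode and Ga³⁺/Ga is the anode.
E°cell = +1.21 − (−0.56) = +1.77 V; balancing electrons gives n = 6.
ΔG° = −nFE°cell = −(6)(96500)(+1.77) J/mol = −1025 kJ/mol.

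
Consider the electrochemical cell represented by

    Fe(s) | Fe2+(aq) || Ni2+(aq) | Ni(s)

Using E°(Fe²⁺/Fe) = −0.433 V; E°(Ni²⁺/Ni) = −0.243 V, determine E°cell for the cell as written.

+0.190 V

By convention the left-hand electrode in cell notation is the anode (oxidation) and the right-hand electrode is the cathode (reduction).
E°cell = E°(right) − E°(left) = −0.243 − (−0.433) = +0.190 V.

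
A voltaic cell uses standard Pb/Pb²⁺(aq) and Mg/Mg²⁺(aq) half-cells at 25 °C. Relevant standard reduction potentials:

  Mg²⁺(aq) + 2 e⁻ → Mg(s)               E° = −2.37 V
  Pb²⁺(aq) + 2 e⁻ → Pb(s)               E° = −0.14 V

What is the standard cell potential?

+2.23 V

The Pb²⁺/Pb couple has the higher E°, so Pb ion is reduced (cathode) and Mg is oxidized (anode).
E°cell = E°(cathode) − E°(anode) = −0.14 − (−2.37) = +2.23 V.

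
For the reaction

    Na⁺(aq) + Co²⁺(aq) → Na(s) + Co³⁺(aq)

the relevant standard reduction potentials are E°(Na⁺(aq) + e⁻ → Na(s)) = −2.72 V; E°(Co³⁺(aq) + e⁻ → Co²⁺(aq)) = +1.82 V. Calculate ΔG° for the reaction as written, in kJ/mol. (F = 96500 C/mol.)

+438 kJ/mol

In the reaction as written Na⁺(aq) is reduced, so the Na⁺/Na couple is the cathode and Co³⁺/Co²⁺ is the anode.
E°cell = −2.72 − (+1.82) = −4.54 V; balancing electrons gives n = 1.
ΔG° = −nFE°cell = −(1)(96500)(−4.54) J/mol = +438 kJ/mol.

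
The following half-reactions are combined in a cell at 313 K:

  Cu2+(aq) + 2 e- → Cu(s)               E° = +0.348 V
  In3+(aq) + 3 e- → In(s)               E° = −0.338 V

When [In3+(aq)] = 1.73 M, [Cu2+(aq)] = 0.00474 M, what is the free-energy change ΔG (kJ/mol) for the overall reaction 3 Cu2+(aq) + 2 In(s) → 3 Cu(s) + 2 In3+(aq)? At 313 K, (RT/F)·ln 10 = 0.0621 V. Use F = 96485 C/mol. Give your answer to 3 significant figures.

E°cell = +0.348 − (−0.338) = +0.686 V; the balanced reaction transfers n = 6 electrons.
Q = [In3+(aq)]^2 / [Cu2+(aq)]^3 = 2.81×10^7, so log Q = 7.449 and E = +0.686 − (0.0621/6)(7.449) = +0.6089 V.
Finally ΔG = −nFE = −(6)(96485 C/mol)(+0.6089 V) = −352 kJ/mol.

−352 kJ/mol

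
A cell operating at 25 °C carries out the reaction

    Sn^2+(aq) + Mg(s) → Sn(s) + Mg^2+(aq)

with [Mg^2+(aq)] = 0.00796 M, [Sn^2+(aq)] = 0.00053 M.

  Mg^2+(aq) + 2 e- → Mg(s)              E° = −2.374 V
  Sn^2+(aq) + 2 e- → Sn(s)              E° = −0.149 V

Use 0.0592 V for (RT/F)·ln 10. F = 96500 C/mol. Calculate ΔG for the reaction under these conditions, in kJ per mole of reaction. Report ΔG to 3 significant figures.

With Sn²⁺/Sn reduced at the cathode, E°cell = −0.149 − (−2.374) = +2.225 V and n = 2.
Q = [Mg^2+(aq)] / [Sn^2+(aq)] = 15, so log Q = 1.177 and E = +2.225 − (0.0592/2)(1.177) = +2.1902 V.
Finally ΔG = −nFE = −(2)(96500 C/mol)(+2.1902 V) = −423 kJ/mol.

−423 kJ/mol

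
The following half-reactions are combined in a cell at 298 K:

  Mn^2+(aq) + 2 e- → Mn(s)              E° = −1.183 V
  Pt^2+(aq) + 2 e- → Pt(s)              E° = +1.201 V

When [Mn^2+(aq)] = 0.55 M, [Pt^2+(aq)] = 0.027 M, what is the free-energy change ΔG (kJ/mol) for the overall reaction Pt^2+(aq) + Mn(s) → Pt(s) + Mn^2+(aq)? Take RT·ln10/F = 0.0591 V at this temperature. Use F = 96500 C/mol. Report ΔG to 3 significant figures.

−453 kJ/mol

The standard cell potential is +1.201 − (−1.183) = +2.384 V, with n = 2 electrons in the balanced equation.
The reaction quotient is [Mn^2+(aq)] / [Pt^2+(aq)] = 20.4; by Nernst, E = +2.384 − (0.0591/2)(1.309) = +2.3453 V.
Then ΔG = −nFE = −2 × 96500 × +2.3453 J/mol = −453 kJ/mol.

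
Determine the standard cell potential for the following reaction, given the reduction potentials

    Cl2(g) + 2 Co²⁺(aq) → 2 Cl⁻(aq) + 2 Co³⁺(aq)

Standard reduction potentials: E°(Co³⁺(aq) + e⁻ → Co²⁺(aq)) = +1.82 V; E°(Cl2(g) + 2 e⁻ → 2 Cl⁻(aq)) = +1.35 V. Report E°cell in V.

Cl2(g) gains electrons, so the Cl₂/Cl⁻ couple is the cathode; the Co³⁺/Co²⁺ couple is the anode.
E°cell = E°(cathode) − E°(anode) = +1.35 − (+1.82) = −0.47 V.

−0.47 V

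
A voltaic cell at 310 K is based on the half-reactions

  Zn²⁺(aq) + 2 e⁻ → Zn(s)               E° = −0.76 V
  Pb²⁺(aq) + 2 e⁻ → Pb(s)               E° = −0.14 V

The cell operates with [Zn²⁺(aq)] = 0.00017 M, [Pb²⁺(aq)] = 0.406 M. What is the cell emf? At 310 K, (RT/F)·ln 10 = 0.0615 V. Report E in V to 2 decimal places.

Pb²⁺/Pb is reduced (cathode, E° = −0.14 V) and Zn²⁺/Zn is oxidized (anode).
E°cell = −0.14 − (−0.76) = +0.62 V, with n = 2 electrons transferred.
Balancing gives Pb²⁺(aq) + Zn(s) → Pb(s) + Zn²⁺(aq); hence Q = [Zn²⁺(aq)] / [Pb²⁺(aq)] = 0.000419 (log Q = −3.378).
E = E° − (0.0615/n)·log Q = +0.62 − (0.0615/2)(−3.378) = +0.72 V.

+0.72 V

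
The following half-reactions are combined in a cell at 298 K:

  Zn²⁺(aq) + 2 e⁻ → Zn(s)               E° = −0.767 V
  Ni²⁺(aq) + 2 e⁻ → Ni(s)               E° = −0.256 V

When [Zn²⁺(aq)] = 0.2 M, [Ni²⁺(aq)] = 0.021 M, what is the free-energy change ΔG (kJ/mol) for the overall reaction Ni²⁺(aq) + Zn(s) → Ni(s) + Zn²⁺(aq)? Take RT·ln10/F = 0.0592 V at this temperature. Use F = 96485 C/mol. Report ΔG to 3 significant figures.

The standard cell potential is −0.256 − (−0.767) = +0.511 V, with n = 2 electrons in the balanced equation.
Q = [Zn²⁺(aq)] / [Ni²⁺(aq)] = 9.52, so log Q = 0.979 and E = +0.511 − (0.0592/2)(0.979) = +0.4820 V.
Then ΔG = −nFE = −2 × 96485 × +0.4820 J/mol = −93.0 kJ/mol.

−93.0 kJ/mol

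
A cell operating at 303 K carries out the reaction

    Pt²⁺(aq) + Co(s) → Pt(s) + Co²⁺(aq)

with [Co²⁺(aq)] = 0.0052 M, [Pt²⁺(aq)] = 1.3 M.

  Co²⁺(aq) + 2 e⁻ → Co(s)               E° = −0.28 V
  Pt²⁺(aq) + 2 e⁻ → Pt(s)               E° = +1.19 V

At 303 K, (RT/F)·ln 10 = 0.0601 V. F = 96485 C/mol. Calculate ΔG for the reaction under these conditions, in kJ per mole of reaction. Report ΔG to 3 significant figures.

With Pt²⁺/Pt reduced at the cathode, E°cell = +1.19 − (−0.28) = +1.47 V and n = 2.
The reaction quotient is [Co²⁺(aq)] / [Pt²⁺(aq)] = 0.004; by Nernst, E = +1.47 − (0.0601/2)(−2.398) = +1.5421 V.
Then ΔG = −nFE = −2 × 96485 × +1.5421 J/mol = −298 kJ/mol.

−298 kJ/mol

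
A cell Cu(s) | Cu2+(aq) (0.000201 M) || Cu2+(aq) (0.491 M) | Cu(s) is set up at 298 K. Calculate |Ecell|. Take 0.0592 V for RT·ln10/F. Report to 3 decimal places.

0.100 V

For a concentration cell E°cell = 0, since both electrodes use the same couple.
The compartment with the higher Cu2+(aq) concentration (0.491 M) acts as the cathode; ions are reduced there and produced at the dilute (0.000201 M) anode.
With n = 2, Ecell = −(0.0592/2)·log([dilute]/[conc]) = −(0.0592/2)·log(0.000201/0.491) = +0.100 V.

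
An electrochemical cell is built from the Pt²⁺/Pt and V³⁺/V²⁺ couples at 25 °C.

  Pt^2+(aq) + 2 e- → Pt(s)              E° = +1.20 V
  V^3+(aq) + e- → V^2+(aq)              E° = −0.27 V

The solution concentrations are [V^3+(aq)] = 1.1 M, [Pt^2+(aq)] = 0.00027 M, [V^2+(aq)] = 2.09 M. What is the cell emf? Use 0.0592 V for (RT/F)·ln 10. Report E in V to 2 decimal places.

Since E°(Pt²⁺/Pt) > E°(V³⁺/V²⁺), Pt²⁺/Pt serves as the cathode.
E°cell = E°cat − E°an = +1.20 − (−0.27) = +1.47 V; n = 2.
The balanced reaction is Pt^2+(aq) + 2 V^2+(aq) → Pt(s) + 2 V^3+(aq), so Q = [V^3+(aq)]^2 / ([Pt^2+(aq)]·[V^2+(aq)]^2) = 1.03×10^3 and log Q = 3.011.
Applying E = E° − (RT ln10/nF)·log Q gives +1.47 − (0.0592/2)(3.011) = +1.38 V.

+1.38 V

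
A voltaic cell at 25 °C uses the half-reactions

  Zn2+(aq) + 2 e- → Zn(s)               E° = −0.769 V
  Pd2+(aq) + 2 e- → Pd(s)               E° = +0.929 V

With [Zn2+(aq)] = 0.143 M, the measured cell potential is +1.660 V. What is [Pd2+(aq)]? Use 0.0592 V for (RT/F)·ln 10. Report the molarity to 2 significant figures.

0.0074 M

With Pd²⁺/Pd at the cathode and Zn²⁺/Zn at the anode, E°cell = +0.929 − (−0.769) = +1.698 V (n = 2).
Since E = E° − (0.0592/n)·log Q, log Q = n(E° − E)/0.0592 = 1.284.
The balanced reaction is Pd2+(aq) + Zn(s) → Pd(s) + Zn2+(aq), so Q = [Zn2+(aq)] / [Pd2+(aq)].
Solving for the unknown gives log [Pd2+(aq)] = −2.129, so [Pd2+(aq)] ≈ 0.0074 M.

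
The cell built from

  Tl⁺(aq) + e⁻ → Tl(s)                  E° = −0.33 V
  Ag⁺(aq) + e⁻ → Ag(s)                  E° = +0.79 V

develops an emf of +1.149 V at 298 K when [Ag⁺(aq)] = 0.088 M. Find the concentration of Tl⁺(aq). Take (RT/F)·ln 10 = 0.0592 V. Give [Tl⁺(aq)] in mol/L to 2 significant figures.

Ag⁺/Ag is the cathode (higher E°); E°cell = +0.79 − (−0.33) = +1.12 V with n = 1.
Since E = E° − (0.0592/n)·log Q, log Q = n(E° − E)/0.0592 = −0.490.
For Ag⁺(aq) + Tl(s) → Ag(s) + Tl⁺(aq), the reaction quotient is Q = [Tl⁺(aq)] / [Ag⁺(aq)].
Substituting the known concentrations and solving, log [Tl⁺(aq)] = −1.546 and [Tl⁺(aq)] = 0.028 M.

0.028 M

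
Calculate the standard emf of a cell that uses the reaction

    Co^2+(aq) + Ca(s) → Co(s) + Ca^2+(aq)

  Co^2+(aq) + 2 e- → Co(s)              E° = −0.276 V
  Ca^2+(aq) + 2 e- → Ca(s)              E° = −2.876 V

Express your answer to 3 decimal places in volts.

+2.600 V

In the reaction as written, Co^2+(aq) is reduced (cathode) and Ca^2+(aq) is produced by oxidation at the anode.
E°cell = E°(cathode) − E°(anode) = −0.276 − (−2.876) = +2.600 V.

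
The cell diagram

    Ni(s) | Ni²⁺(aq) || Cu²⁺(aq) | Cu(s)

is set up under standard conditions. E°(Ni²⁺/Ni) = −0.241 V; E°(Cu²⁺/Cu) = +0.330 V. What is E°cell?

By convention the left-hand electrode in cell notation is the anode (oxidation) and the right-hand electrode is the cathode (reduction).
E°cell = E°(right) − E°(left) = +0.330 − (−0.241) = +0.571 V.

+0.571 V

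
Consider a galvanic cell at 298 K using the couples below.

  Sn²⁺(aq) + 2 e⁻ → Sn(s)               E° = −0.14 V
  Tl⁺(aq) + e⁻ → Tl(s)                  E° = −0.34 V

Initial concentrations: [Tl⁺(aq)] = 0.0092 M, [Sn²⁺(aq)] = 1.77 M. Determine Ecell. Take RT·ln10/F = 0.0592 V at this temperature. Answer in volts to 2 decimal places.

+0.33 V

The Sn²⁺/Sn couple has the more positive E°, so it is the cathode; Tl⁺/Tl is the anode.
E°cell = −0.14 − (−0.34) = +0.20 V, with n = 2 electrons transferred.
For the overall reaction Sn²⁺(aq) + 2 Tl(s) → Sn(s) + 2 Tl⁺(aq), Q = [Tl⁺(aq)]^2 / [Sn²⁺(aq)] = 4.78×10^−5, giving log Q = −4.320.
Applying E = E° − (RT ln10/nF)·log Q gives +0.20 − (0.0592/2)(−4.320) = +0.33 V.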